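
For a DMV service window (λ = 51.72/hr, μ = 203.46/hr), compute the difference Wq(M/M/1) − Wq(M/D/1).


ρ = 51.72/203.46 = 0.2542
Wq(M/M/1) = ρ/(μ−λ) = 0.2542/151.74 = 0.001675 hr
Wq(M/D/1) = ρ/(2(μ−λ)) = 0.0008376 hr
Savings = 0.001675 − 0.0008376 = 0.0008376 hr

Final: 0.0008376 hr


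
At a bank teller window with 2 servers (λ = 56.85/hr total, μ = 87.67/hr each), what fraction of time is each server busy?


ρ = λ/(cμ) = 56.85/(2·87.67) = 56.85/175.34 = 0.3242

Final: 0.3242


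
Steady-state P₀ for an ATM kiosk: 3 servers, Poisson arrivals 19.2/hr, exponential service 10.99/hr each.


a = λ/μ = 19.2/10.99 = 1.7470; ρ = a/c = 0.5823
Σ_{k=0}^{2} a^k/k! (terms k=0..2) = 1.00000 + 1.74704 + 1.52608 = 4.27312
Tail: a^3/(3!(1−ρ)) = 5.33225/(6·0.4177) = 2.12787
P₀ = 1/(4.27312 + 2.12787) = 1/6.40099 = 0.156226

Final: 0.156226


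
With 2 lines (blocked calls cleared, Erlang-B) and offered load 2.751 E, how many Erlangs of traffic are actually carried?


B(2,2.751) = 0.502190 (Erlang-B)
Carried load = a(1 − B) = 2.751·(1 − 0.502190) = 2.751·0.497810 = 1.3695 E

Final: 1.3695 Erlangs


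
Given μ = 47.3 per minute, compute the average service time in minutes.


Mean service time = 1/μ = 1/47.3 minute = 0.02114 minute
In minutes: 0.02114 × 1 = 0.02114 min

Final: 0.02114 min


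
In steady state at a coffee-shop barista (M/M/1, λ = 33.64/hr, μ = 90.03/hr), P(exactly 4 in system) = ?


ρ = 33.64/90.03 = 0.3737
P_n = (1−ρ)·ρ^n = (1 − 0.3737)·0.3737^4 = 0.6263·0.019493 = 0.012209

Final: 0.012209


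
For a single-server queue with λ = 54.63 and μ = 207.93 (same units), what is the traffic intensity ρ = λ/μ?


ρ = λ/μ = 54.63/207.93 = 0.2627

Final: 0.2627


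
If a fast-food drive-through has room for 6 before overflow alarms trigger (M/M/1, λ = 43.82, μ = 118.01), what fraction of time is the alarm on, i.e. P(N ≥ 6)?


ρ = 43.82/118.01 = 0.3713
P(N ≥ n) = ρ^n = 0.3713^6 = 0.002621

Final: 0.002621


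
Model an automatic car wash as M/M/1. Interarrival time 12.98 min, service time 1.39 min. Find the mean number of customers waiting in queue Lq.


λ = 60/12.98 = 4.6225 /hr
μ = 60/1.39 = 43.1655 /hr
ρ = λ/μ = 4.6225/43.1655 = 0.1071
Lq = ρ²/(1−ρ) = 0.01147/0.8929 = 0.01284

Final: 0.01284


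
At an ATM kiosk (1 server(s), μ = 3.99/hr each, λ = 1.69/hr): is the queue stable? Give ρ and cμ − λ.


Total capacity cμ = 1·3.99 = 3.99/hr
ρ = λ/(cμ) = 1.69/3.99 = 0.4236
Stable ⇔ ρ < 1: YES
Spare capacity = cμ − λ = 3.99 − 1.69 = 2.30/hr

Final: ρ = 0.4236; stable; margin = 2.30/hr


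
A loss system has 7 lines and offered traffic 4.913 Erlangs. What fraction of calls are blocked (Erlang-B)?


B(c,a) = (a^c/c!) / Σ_{k=0}^{c} a^k/k!
a^7/7! = 13.708717
Σ terms (k=0..7): 1.00000 + 4.91300 + 12.06878 + 19.76465 + 24.27593 + 23.85353 + 19.53206 + 13.70872 = 119.116661
B = 13.708717/119.116661 = 0.115086

Final: 0.115086


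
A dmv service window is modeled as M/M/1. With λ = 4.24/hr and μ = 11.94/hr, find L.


ρ = λ/μ = 4.24/11.94 = 0.3551
L = ρ/(1−ρ) = 0.3551/(1 − 0.3551) = 0.3551/0.6449 = 0.5506

Final: 0.5506


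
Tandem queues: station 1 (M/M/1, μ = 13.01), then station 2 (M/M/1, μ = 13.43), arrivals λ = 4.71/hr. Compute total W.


Each node sees arrival rate λ = 4.71/hr (tandem ⇒ throughput preserved).
W₁ = 1/(μ₁−λ) = 1/(13.01−4.71) = 0.12048 hr
W₂ = 1/(μ₂−λ) = 1/(13.43−4.71) = 0.11468 hr
W_total = W₁ + W₂ = 0.12048 + 0.11468 = 0.23516 hr

Final: 0.23516 hr


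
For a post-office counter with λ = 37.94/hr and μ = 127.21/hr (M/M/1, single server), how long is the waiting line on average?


ρ = 37.94/127.21 = 0.2982
Lq = ρ²/(1−ρ) = 0.08895/0.7018 = 0.1268

Final: 0.1268


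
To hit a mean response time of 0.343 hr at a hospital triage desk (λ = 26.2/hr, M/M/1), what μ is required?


W = 1/(μ−λ) ⇒ μ − λ = 1/W = 1/0.343 = 2.9155
μ = λ + 1/W = 26.2 + 2.9155 = 29.1155 per hr

Final: 29.1155 /hr


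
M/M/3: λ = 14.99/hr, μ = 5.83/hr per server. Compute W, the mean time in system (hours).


a = 2.5712; ρ = 0.8571; P₀ = 0.037458
Lq = P₀·a^c·ρ/(c!(1−ρ)²) = 4.45150
Wq = Lq/λ = 4.45150/14.99 = 0.29696 hr
W = Wq + 1/μ = 0.29696 + 0.17153 = 0.46849 hr

Final: 0.46849 hr


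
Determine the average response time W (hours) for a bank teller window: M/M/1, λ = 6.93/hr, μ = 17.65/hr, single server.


W = 1/(μ−λ) = 1/(17.65 − 6.93) = 1/10.72 = 0.09328 hr

Final: 0.09328 hr


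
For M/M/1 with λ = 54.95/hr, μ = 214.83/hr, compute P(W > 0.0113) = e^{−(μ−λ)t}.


W ~ Exponential(μ−λ) for M/M/1.
μ − λ = 214.83 − 54.95 = 159.8800
P(W > t) = e^{−(μ−λ)t} = e^{−1.8066} = 0.164204

Final: 0.164204


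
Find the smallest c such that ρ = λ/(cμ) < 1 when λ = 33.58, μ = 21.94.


Stability requires cμ > λ ⇔ c > λ/μ.
λ/μ = 33.58/21.94 = 1.5305
Minimum integer c = ⌊1.5305⌋ + 1 = 2
Check: 2·21.94 = 43.88 > 33.58, while 1·21.94 = 21.94 ≤ 33.58

Final: 2 servers


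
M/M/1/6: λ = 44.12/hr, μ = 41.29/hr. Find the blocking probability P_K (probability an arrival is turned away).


ρ = λ/μ = 44.12/41.29 = 1.0685
P_K = (1−ρ)ρ^K/(1−ρ^(K+1)) = (-0.06854·1.488482)/(1 − 1.590502)
= -0.102020/-0.590502 = 0.172768

Final: 0.172768


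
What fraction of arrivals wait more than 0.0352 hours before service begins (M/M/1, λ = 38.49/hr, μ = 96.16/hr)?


ρ = 38.49/96.16 = 0.4003
P(Wq > t) = ρ·e^{−(μ−λ)t} = 0.4003·e^{−2.0300}
= 0.4003·0.131338 = 0.052571

Final: 0.052571


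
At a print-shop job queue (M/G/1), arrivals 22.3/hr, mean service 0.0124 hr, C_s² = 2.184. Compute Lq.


ρ = λ·E[S] = 22.3·0.0124 = 0.2765
Lq = ρ²(1+C_s²)/(2(1−ρ)) = 0.07646·(1+2.184)/(2·0.7235)
= 0.07646·3.1840/1.4470 = 0.16826

Final: 0.16826


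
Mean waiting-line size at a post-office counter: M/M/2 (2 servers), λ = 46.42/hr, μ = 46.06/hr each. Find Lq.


a = λ/μ = 1.0078; ρ = a/2 = 0.5039
P₀ = 0.329869
Lq = P₀·a^c·ρ / (c!·(1−ρ)²) = 0.329869·1.01569·0.5039/(2·0.24611)
= 0.34300

Final: 0.34300


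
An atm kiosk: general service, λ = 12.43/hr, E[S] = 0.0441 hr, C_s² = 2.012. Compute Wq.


ρ = λ·E[S] = 12.43·0.0441 = 0.5482
E[S²] = E[S]²(1+C_s²) = 0.0441²·(1+2.012) = 0.005858
Wq = λ·E[S²]/(2(1−ρ)) = 12.43·0.005858/(2·0.4518) = 0.08057 hr

Final: 0.08057 hr


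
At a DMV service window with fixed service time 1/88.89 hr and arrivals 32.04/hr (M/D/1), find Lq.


ρ = 32.04/88.89 = 0.3604
M/D/1: Lq = ρ²/(2(1−ρ)) = 0.1299/(2·0.6396) = 0.10157

Final: 0.10157


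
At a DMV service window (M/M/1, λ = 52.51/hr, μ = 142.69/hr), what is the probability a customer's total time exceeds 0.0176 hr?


W ~ Exponential(μ−λ) for M/M/1.
μ − λ = 142.69 − 52.51 = 90.1800
P(W > t) = e^{−(μ−λ)t} = e^{−1.5872} = 0.204504

Final: 0.204504


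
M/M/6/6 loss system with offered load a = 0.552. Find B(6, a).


B(c,a) = (a^c/c!) / Σ_{k=0}^{c} a^k/k!
a^6/6! = 0.00003929
Σ terms (k=0..6): 1.00000 + 0.55200 + 0.15235 + 0.02803 + 0.003869 + 0.0004271 + 0.00003929 = 1.736720
B = 0.00003929/1.736720 = 0.00002262

Final: 0.00002262


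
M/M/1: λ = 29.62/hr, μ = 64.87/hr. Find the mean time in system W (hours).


W = 1/(μ−λ) = 1/(64.87 − 29.62) = 1/35.25 = 0.02837 hr

Final: 0.02837 hr


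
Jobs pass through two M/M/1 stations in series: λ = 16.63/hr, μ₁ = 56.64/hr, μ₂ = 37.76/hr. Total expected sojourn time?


Each node sees arrival rate λ = 16.63/hr (tandem ⇒ throughput preserved).
W₁ = 1/(μ₁−λ) = 1/(56.64−16.63) = 0.02499 hr
W₂ = 1/(μ₂−λ) = 1/(37.76−16.63) = 0.04733 hr
W_total = W₁ + W₂ = 0.02499 + 0.04733 = 0.07232 hr

Final: 0.07232 hr


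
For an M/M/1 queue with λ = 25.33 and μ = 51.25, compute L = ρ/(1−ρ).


ρ = λ/μ = 25.33/51.25 = 0.4942
L = ρ/(1−ρ) = 0.4942/(1 − 0.4942) = 0.4942/0.5058 = 0.9772

Final: 0.9772


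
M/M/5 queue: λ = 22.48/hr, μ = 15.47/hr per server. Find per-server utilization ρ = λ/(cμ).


ρ = λ/(cμ) = 22.48/(5·15.47) = 22.48/77.35 = 0.2906

Final: 0.2906


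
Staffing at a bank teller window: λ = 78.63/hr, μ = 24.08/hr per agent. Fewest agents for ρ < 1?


Stability requires cμ > λ ⇔ c > λ/μ.
λ/μ = 78.63/24.08 = 3.2654
Minimum integer c = ⌊3.2654⌋ + 1 = 4
Check: 4·24.08 = 96.32 > 78.63, while 3·24.08 = 72.24 ≤ 78.63

Final: 4 servers


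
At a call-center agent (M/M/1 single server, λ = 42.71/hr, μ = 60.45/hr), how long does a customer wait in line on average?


ρ = 42.71/60.45 = 0.7065
Wq = ρ/(μ−λ) = 0.7065/(60.45 − 42.71) = 0.7065/17.74 = 0.03983 hr

Final: 0.03983 hr


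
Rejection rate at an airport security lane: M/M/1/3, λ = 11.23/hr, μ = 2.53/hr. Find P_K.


ρ = λ/μ = 11.23/2.53 = 4.4387
P_K = (1−ρ)ρ^K/(1−ρ^(K+1)) = (-3.4387·87.453603)/(1 − 388.183383)
= -300.729780/-387.183383 = 0.776711

Final: 0.776711


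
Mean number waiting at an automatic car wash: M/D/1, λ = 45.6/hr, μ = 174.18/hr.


ρ = 45.6/174.18 = 0.2618
M/D/1: Lq = ρ²/(2(1−ρ)) = 0.06854/(2·0.7382) = 0.04642

Final: 0.04642


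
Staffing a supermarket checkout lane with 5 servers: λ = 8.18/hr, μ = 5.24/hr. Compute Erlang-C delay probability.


a = λ/μ = 1.5611; ρ = a/5 = 0.3122
P₀ = 0.209497 (from M/M/c formula)
C(c,a) = [a^c/(c!(1−ρ))]·P₀ = [9.27065/(120·0.6878)]·0.209497
= 0.11232·0.209497 = 0.023532

Final: 0.023532


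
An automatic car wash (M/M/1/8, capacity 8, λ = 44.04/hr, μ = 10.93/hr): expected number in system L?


ρ = 44.04/10.93 = 4.0293
L = ρ[1 − (K+1)ρ^K + Kρ^(K+1)] / [(1−ρ)(1−ρ^(K+1))]
Numerator: 4.0293·(1 − 9·69473.181357 + 8·279926.706950) = 6503882.092409
Denominator: (-3.0293)·(-279925.706950) = 847972.566983
L = 6503882.092409/847972.566983 = 7.6699

Final: 7.6699


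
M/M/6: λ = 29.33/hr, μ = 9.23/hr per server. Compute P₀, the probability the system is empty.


a = λ/μ = 29.33/9.23 = 3.1777; ρ = a/c = 0.5296
Σ_{k=0}^{5} a^k/k! (terms k=0..5) = 1.00000 + 3.17768 + 5.04883 + 5.34786 + 4.24845 + 2.70004 = 21.52286
Tail: a^6/(6!(1−ρ)) = 1029.58492/(720·0.4704) = 3.04001
P₀ = 1/(21.52286 + 3.04001) = 1/24.56287 = 0.040712

Final: 0.040712


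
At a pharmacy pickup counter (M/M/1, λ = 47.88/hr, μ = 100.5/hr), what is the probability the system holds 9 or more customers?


ρ = 47.88/100.5 = 0.4764
P(N ≥ n) = ρ^n = 0.4764^9 = 0.001264

Final: 0.001264


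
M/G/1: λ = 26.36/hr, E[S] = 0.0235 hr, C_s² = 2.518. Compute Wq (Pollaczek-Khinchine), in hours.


ρ = λ·E[S] = 26.36·0.0235 = 0.6195
E[S²] = E[S]²(1+C_s²) = 0.0235²·(1+2.518) = 0.001943
Wq = λ·E[S²]/(2(1−ρ)) = 26.36·0.001943/(2·0.3805) = 0.06729 hr

Final: 0.06729 hr


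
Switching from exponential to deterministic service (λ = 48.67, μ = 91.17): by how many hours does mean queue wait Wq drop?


ρ = 48.67/91.17 = 0.5338
Wq(M/M/1) = ρ/(μ−λ) = 0.5338/42.50 = 0.01256 hr
Wq(M/D/1) = ρ/(2(μ−λ)) = 0.006280 hr
Savings = 0.01256 − 0.006280 = 0.006280 hr

Final: 0.006280 hr


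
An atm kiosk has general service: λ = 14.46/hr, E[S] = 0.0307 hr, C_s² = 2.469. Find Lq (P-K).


ρ = λ·E[S] = 14.46·0.0307 = 0.4439
Lq = ρ²(1+C_s²)/(2(1−ρ)) = 0.1971·(1+2.469)/(2·0.5561)
= 0.1971·3.4690/1.1122 = 0.61468

Final: 0.61468


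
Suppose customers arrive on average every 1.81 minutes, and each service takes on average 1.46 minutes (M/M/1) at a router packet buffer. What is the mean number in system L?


λ = 60/1.81 = 33.1492 /hr
μ = 60/1.46 = 41.0959 /hr
ρ = λ/μ = 33.1492/41.0959 = 0.8066
L = ρ/(1−ρ) = 0.8066/0.1934 = 4.1714

Final: 4.1714


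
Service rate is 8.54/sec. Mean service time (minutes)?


Mean service time = 1/μ = 1/8.54 second = 0.11710 second
In minutes: 0.11710 × 0.0166667 = 0.001952 min

Final: 0.001952 min


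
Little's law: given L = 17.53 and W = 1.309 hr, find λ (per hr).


λ = L/W = 17.53/1.309 = 13.3919 /hr

Final: 13.3919 /hr


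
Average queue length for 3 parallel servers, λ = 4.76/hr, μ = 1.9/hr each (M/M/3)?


a = λ/μ = 2.5053; ρ = a/3 = 0.8351
P₀ = 0.044376
Lq = P₀·a^c·ρ / (c!·(1−ρ)²) = 0.044376·15.72389·0.8351/(6·0.02720)
= 3.57096

Final: 3.57096


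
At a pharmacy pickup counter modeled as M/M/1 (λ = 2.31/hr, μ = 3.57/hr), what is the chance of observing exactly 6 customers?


ρ = 2.31/3.57 = 0.6471
P_n = (1−ρ)·ρ^n = (1 − 0.6471)·0.6471^6 = 0.3529·0.073394 = 0.025904

Final: 0.025904


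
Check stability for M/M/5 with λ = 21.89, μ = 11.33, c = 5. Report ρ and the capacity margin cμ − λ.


Total capacity cμ = 5·11.33 = 56.65/hr
ρ = λ/(cμ) = 21.89/56.65 = 0.3864
Stable ⇔ ρ < 1: YES
Spare capacity = cμ − λ = 56.65 − 21.89 = 34.76/hr

Final: ρ = 0.3864; stable; margin = 34.76/hr


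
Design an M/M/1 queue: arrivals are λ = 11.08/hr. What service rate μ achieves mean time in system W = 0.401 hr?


W = 1/(μ−λ) ⇒ μ − λ = 1/W = 1/0.401 = 2.4938
μ = λ + 1/W = 11.08 + 2.4938 = 13.5738 per hr

Final: 13.5738 /hr


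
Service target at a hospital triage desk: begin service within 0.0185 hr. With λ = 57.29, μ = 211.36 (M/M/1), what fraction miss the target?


ρ = 57.29/211.36 = 0.2711
P(Wq > t) = ρ·e^{−(μ−λ)t} = 0.2711·e^{−2.8503}
= 0.2711·0.057827 = 0.015674

Final: 0.015674


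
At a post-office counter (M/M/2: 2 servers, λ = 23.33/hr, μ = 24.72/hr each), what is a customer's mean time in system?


a = 0.9438; ρ = 0.4719; P₀ = 0.358802
Lq = P₀·a^c·ρ/(c!(1−ρ)²) = 0.27036
Wq = Lq/λ = 0.27036/23.33 = 0.01159 hr
W = Wq + 1/μ = 0.01159 + 0.04045 = 0.05204 hr

Final: 0.05204 hr


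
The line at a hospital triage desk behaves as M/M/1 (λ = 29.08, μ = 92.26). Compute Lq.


ρ = 29.08/92.26 = 0.3152
Lq = ρ²/(1−ρ) = 0.09935/0.6848 = 0.1451

Final: 0.1451


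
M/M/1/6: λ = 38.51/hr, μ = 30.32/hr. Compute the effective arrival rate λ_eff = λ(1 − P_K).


ρ = 1.2701; P_K = (1−ρ)ρ^6/(1−ρ^7) = 0.261763
λ_eff = λ(1 − P_K) = 38.51·(1 − 0.261763) = 38.51·0.738237 = 28.4295 /hr

Final: 28.4295 /hr


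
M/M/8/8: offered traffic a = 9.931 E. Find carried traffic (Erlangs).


B(8,9.931) = 0.335078 (Erlang-B)
Carried load = a(1 − B) = 9.931·(1 − 0.335078) = 9.931·0.664922 = 6.6033 E

Final: 6.6033 Erlangs


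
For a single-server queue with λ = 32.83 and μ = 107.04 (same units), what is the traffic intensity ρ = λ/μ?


ρ = λ/μ = 32.83/107.04 = 0.3067

Final: 0.3067


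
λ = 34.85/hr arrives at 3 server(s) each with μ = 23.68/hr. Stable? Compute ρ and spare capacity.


Total capacity cμ = 3·23.68 = 71.04/hr
ρ = λ/(cμ) = 34.85/71.04 = 0.4906
Stable ⇔ ρ < 1: YES
Spare capacity = cμ − λ = 71.04 − 34.85 = 36.19/hr

Final: ρ = 0.4906; stable; margin = 36.19/hr


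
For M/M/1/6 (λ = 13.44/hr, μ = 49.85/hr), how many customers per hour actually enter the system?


ρ = 0.2696; P_K = (1−ρ)ρ^6/(1−ρ^7) = 0.0002805
λ_eff = λ(1 − P_K) = 13.44·(1 − 0.0002805) = 13.44·0.999719 = 13.4362 /hr

Final: 13.4362 /hr


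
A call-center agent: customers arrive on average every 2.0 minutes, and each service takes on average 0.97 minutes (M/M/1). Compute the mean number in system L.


λ = 60/2.0 = 30.0000 /hr
μ = 60/0.97 = 61.8557 /hr
ρ = λ/μ = 30.0000/61.8557 = 0.4850
L = ρ/(1−ρ) = 0.4850/0.5150 = 0.9417

Final: 0.9417


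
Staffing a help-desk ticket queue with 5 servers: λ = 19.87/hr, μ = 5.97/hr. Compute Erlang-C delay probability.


a = λ/μ = 3.3283; ρ = a/5 = 0.6657
P₀ = 0.031944 (from M/M/c formula)
C(c,a) = [a^c/(c!(1−ρ))]·P₀ = [408.43004/(120·0.3343)]·0.031944
= 10.18006·0.031944 = 0.325187

Final: 0.325187


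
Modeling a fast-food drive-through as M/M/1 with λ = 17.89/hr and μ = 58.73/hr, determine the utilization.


ρ = λ/μ = 17.89/58.73 = 0.3046

Final: 0.3046


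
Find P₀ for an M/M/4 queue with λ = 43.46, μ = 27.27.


a = λ/μ = 43.46/27.27 = 1.5937; ρ = a/c = 0.3984
Σ_{k=0}^{3} a^k/k! (terms k=0..3) = 1.00000 + 1.59369 + 1.26993 + 0.67463 = 4.53825
Tail: a^4/(4!(1−ρ)) = 6.45087/(24·0.6016) = 0.44680
P₀ = 1/(4.53825 + 0.44680) = 1/4.98505 = 0.200600

Final: 0.200600


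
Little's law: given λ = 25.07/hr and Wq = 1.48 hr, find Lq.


Lq = λWq = 25.07·1.48 = 37.1036

Final: 37.1036


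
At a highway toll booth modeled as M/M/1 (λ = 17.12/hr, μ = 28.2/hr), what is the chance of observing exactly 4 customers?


ρ = 17.12/28.2 = 0.6071
P_n = (1−ρ)·ρ^n = (1 − 0.6071)·0.6071^4 = 0.3929·0.135837 = 0.053371

Final: 0.053371


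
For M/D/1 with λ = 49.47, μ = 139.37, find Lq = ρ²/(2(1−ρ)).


ρ = 49.47/139.37 = 0.3550
M/D/1: Lq = ρ²/(2(1−ρ)) = 0.1260/(2·0.6450) = 0.09766

Final: 0.09766


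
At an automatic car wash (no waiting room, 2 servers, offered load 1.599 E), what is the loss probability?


B(c,a) = (a^c/c!) / Σ_{k=0}^{c} a^k/k!
a^2/2! = 1.278401
Σ terms (k=0..2): 1.00000 + 1.59900 + 1.27840 = 3.877401
B = 1.278401/3.877401 = 0.329706

Final: 0.329706


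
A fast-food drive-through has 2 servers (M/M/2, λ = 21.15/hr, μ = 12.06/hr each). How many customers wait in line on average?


a = λ/μ = 1.7537; ρ = a/2 = 0.8769
P₀ = 0.065606
Lq = P₀·a^c·ρ / (c!·(1−ρ)²) = 0.065606·3.07557·0.8769/(2·0.01516)
= 5.83468

Final: 5.83468


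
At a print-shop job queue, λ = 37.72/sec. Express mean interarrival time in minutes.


Mean interarrival time = 1/λ = 1/37.72 second = 0.02651 second
In minutes: 0.02651 × 0.0166667 = 0.0004419 min

Final: 0.0004419 min


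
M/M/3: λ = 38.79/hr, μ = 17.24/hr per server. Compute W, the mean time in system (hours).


a = 2.2500; ρ = 0.7500; P₀ = 0.074766
Lq = P₀·a^c·ρ/(c!(1−ρ)²) = 1.70327
Wq = Lq/λ = 1.70327/38.79 = 0.04391 hr
W = Wq + 1/μ = 0.04391 + 0.05800 = 0.10191 hr

Final: 0.10191 hr


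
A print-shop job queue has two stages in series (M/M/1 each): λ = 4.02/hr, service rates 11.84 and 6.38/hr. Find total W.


Each node sees arrival rate λ = 4.02/hr (tandem ⇒ throughput preserved).
W₁ = 1/(μ₁−λ) = 1/(11.84−4.02) = 0.12788 hr
W₂ = 1/(μ₂−λ) = 1/(6.38−4.02) = 0.42373 hr
W_total = W₁ + W₂ = 0.12788 + 0.42373 = 0.55161 hr

Final: 0.55161 hr


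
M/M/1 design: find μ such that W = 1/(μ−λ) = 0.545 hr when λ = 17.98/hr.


W = 1/(μ−λ) ⇒ μ − λ = 1/W = 1/0.545 = 1.8349
μ = λ + 1/W = 17.98 + 1.8349 = 19.8149 per hr

Final: 19.8149 /hr


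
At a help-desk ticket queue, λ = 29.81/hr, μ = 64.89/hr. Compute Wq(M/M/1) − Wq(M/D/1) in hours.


ρ = 29.81/64.89 = 0.4594
Wq(M/M/1) = ρ/(μ−λ) = 0.4594/35.08 = 0.01310 hr
Wq(M/D/1) = ρ/(2(μ−λ)) = 0.006548 hr
Savings = 0.01310 − 0.006548 = 0.006548 hr

Final: 0.006548 hr


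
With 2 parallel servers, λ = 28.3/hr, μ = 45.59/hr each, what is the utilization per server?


ρ = λ/(cμ) = 28.3/(2·45.59) = 28.3/91.18 = 0.3104

Final: 0.3104


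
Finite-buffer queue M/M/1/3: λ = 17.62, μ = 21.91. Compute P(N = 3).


ρ = λ/μ = 17.62/21.91 = 0.8042
P_K = (1−ρ)ρ^K/(1−ρ^(K+1)) = (0.1958·0.520104)/(1 − 0.418267)
= 0.101837/0.581733 = 0.175058

Final: 0.175058


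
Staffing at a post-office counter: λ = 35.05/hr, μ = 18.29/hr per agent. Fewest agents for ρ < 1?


Stability requires cμ > λ ⇔ c > λ/μ.
λ/μ = 35.05/18.29 = 1.9163
Minimum integer c = ⌊1.9163⌋ + 1 = 2
Check: 2·18.29 = 36.58 > 35.05, while 1·18.29 = 18.29 ≤ 35.05

Final: 2 servers


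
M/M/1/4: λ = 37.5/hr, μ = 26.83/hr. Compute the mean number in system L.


ρ = 37.5/26.83 = 1.3977
L = ρ[1 − (K+1)ρ^K + Kρ^(K+1)] / [(1−ρ)(1−ρ^(K+1))]
Numerator: 1.3977·(1 − 5·3.816299 + 4·5.334000) = 4.548785
Denominator: (-0.3977)·(-4.334000) = 1.723585
L = 4.548785/1.723585 = 2.6391

Final: 2.6391


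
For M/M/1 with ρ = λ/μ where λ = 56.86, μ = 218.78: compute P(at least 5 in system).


ρ = 56.86/218.78 = 0.2599
P(N ≥ n) = ρ^n = 0.2599^5 = 0.001186

Final: 0.001186


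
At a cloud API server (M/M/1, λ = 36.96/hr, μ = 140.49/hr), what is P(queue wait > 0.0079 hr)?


ρ = 36.96/140.49 = 0.2631
P(Wq > t) = ρ·e^{−(μ−λ)t} = 0.2631·e^{−0.8179}
= 0.2631·0.441363 = 0.116114

Final: 0.116114


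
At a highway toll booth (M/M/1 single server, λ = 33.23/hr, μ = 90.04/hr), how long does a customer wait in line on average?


ρ = 33.23/90.04 = 0.3691
Wq = ρ/(μ−λ) = 0.3691/(90.04 − 33.23) = 0.3691/56.81 = 0.006496 hr

Final: 0.006496 hr


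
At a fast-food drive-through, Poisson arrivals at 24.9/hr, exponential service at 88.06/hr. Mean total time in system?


W = 1/(μ−λ) = 1/(88.06 − 24.9) = 1/63.16 = 0.01583 hr

Final: 0.01583 hr


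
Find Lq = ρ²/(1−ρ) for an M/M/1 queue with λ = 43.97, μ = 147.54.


ρ = 43.97/147.54 = 0.2980
Lq = ρ²/(1−ρ) = 0.08882/0.7020 = 0.1265

Final: 0.1265


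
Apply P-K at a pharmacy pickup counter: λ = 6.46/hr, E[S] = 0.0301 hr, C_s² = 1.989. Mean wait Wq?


ρ = λ·E[S] = 6.46·0.0301 = 0.1944
E[S²] = E[S]²(1+C_s²) = 0.0301²·(1+1.989) = 0.002708
Wq = λ·E[S²]/(2(1−ρ)) = 6.46·0.002708/(2·0.8056) = 0.01086 hr

Final: 0.01086 hr


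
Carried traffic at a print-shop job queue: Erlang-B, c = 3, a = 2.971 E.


B(3,2.971) = 0.342665 (Erlang-B)
Carried load = a(1 − B) = 2.971·(1 − 0.342665) = 2.971·0.657335 = 1.9529 E

Final: 1.9529 Erlangs


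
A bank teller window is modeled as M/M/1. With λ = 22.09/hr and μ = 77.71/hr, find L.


ρ = λ/μ = 22.09/77.71 = 0.2843
L = ρ/(1−ρ) = 0.2843/(1 − 0.2843) = 0.2843/0.7157 = 0.3972

Final: 0.3972


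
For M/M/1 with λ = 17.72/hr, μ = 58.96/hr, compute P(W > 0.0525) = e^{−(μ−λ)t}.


W ~ Exponential(μ−λ) for M/M/1.
μ − λ = 58.96 − 17.72 = 41.2400
P(W > t) = e^{−(μ−λ)t} = e^{−2.1651} = 0.114738

Final: 0.114738


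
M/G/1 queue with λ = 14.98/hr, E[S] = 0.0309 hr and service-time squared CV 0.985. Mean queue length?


ρ = λ·E[S] = 14.98·0.0309 = 0.4629
Lq = ρ²(1+C_s²)/(2(1−ρ)) = 0.2143·(1+0.985)/(2·0.5371)
= 0.2143·1.9850/1.0742 = 0.39591

Final: 0.39591


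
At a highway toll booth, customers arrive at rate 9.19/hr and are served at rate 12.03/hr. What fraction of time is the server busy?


ρ = λ/μ = 9.19/12.03 = 0.7639

Final: 0.7639


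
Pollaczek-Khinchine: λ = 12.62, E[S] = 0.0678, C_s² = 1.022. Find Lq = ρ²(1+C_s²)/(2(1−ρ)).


ρ = λ·E[S] = 12.62·0.0678 = 0.8556
Lq = ρ²(1+C_s²)/(2(1−ρ)) = 0.7321·(1+1.022)/(2·0.1444)
= 0.7321·2.0220/0.2887 = 5.12708

Final: 5.12708


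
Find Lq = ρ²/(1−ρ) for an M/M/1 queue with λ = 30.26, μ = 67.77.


ρ = 30.26/67.77 = 0.4465
Lq = ρ²/(1−ρ) = 0.1994/0.5535 = 0.3602

Final: 0.3602


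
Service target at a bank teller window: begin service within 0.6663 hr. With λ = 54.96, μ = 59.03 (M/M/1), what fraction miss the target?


ρ = 54.96/59.03 = 0.9311
P(Wq > t) = ρ·e^{−(μ−λ)t} = 0.9311·e^{−2.7118}
= 0.9311·0.066414 = 0.061835

Final: 0.061835


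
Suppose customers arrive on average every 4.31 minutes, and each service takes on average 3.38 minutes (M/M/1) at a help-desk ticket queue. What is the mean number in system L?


λ = 60/4.31 = 13.9211 /hr
μ = 60/3.38 = 17.7515 /hr
ρ = λ/μ = 13.9211/17.7515 = 0.7842
L = ρ/(1−ρ) = 0.7842/0.2158 = 3.6344

Final: 3.6344


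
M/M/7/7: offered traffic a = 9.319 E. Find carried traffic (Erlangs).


B(7,9.319) = 0.377356 (Erlang-B)
Carried load = a(1 − B) = 9.319·(1 − 0.377356) = 9.319·0.622644 = 5.8024 E

Final: 5.8024 Erlangs


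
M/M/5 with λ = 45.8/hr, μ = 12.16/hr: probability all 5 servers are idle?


a = λ/μ = 45.8/12.16 = 3.7664; ρ = a/c = 0.7533
Σ_{k=0}^{4} a^k/k! (terms k=0..4) = 1.00000 + 3.76645 + 7.09306 + 8.90522 + 8.38526 = 29.14998
Tail: a^5/(5!(1−ρ)) = 757.98309/(120·0.2467) = 25.60298
P₀ = 1/(29.14998 + 25.60298) = 1/54.75297 = 0.018264

Final: 0.018264


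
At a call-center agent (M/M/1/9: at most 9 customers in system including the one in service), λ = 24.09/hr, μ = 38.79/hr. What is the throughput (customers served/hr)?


ρ = 0.6210; P_K = (1−ρ)ρ^9/(1−ρ^10) = 0.005253
λ_eff = λ(1 − P_K) = 24.09·(1 − 0.005253) = 24.09·0.994747 = 23.9635 /hr

Final: 23.9635 /hr


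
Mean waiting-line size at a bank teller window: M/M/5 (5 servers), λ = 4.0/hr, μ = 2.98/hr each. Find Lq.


a = λ/μ = 1.3423; ρ = a/5 = 0.2685
P₀ = 0.261021
Lq = P₀·a^c·ρ / (c!·(1−ρ)²) = 0.261021·4.35731·0.2685/(120·0.53516)
= 0.004755

Final: 0.004755


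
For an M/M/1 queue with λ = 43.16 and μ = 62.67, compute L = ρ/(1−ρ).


ρ = λ/μ = 43.16/62.67 = 0.6887
L = ρ/(1−ρ) = 0.6887/(1 − 0.6887) = 0.6887/0.3113 = 2.2122

Final: 2.2122


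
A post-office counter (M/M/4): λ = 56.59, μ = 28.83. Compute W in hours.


a = 1.9629; ρ = 0.4907; P₀ = 0.135789
Lq = P₀·a^c·ρ/(c!(1−ρ)²) = 0.15891
Wq = Lq/λ = 0.15891/56.59 = 0.002808 hr
W = Wq + 1/μ = 0.002808 + 0.03469 = 0.03749 hr

Final: 0.03749 hr


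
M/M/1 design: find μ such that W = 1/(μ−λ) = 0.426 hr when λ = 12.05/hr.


W = 1/(μ−λ) ⇒ μ − λ = 1/W = 1/0.426 = 2.3474
μ = λ + 1/W = 12.05 + 2.3474 = 14.3974 per hr

Final: 14.3974 /hr


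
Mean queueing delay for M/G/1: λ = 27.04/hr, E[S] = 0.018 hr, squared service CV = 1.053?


ρ = λ·E[S] = 27.04·0.018 = 0.4867
E[S²] = E[S]²(1+C_s²) = 0.018²·(1+1.053) = 0.0006652
Wq = λ·E[S²]/(2(1−ρ)) = 27.04·0.0006652/(2·0.5133) = 0.01752 hr

Final: 0.01752 hr


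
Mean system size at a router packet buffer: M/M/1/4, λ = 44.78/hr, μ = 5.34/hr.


ρ = 44.78/5.34 = 8.3858
L = ρ[1 − (K+1)ρ^K + Kρ^(K+1)] / [(1−ρ)(1−ρ^(K+1))]
Numerator: 8.3858·(1 − 5·4945.057307 + 4·41468.102283) = 1183635.380145
Denominator: (-7.3858)·(-41467.102283) = 306266.388397
L = 1183635.380145/306266.388397 = 3.8647

Final: 3.8647


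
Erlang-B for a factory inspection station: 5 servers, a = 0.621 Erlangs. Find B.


B(c,a) = (a^c/c!) / Σ_{k=0}^{c} a^k/k!
a^5/5! = 0.0007696
Σ terms (k=0..5): 1.00000 + 0.62100 + 0.19282 + 0.03991 + 0.006197 + 0.0007696 = 1.860701
B = 0.0007696/1.860701 = 0.0004136

Final: 0.0004136


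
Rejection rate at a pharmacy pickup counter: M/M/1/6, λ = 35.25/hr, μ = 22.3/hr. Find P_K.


ρ = λ/μ = 35.25/22.3 = 1.5807
P_K = (1−ρ)ρ^K/(1−ρ^(K+1)) = (-0.5807·15.600034)/(1 − 24.659247)
= -9.059213/-23.659247 = 0.382904

Final: 0.382904


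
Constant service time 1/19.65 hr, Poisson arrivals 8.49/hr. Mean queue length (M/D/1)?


ρ = 8.49/19.65 = 0.4321
M/D/1: Lq = ρ²/(2(1−ρ)) = 0.1867/(2·0.5679) = 0.16435

Final: 0.16435


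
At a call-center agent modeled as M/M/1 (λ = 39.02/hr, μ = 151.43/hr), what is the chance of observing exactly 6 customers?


ρ = 39.02/151.43 = 0.2577
P_n = (1−ρ)·ρ^n = (1 − 0.2577)·0.2577^6 = 0.7423·0.0002927 = 0.0002173

Final: 0.0002173


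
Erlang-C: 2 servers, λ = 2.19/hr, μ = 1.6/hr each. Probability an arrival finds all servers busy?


a = λ/μ = 1.3687; ρ = a/2 = 0.6844
P₀ = 0.187384 (from M/M/c formula)
C(c,a) = [a^c/(c!(1−ρ))]·P₀ = [1.87348/(2·0.3156)]·0.187384
= 2.96788·0.187384 = 0.556134

Final: 0.556134


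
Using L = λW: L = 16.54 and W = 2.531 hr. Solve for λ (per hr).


λ = L/W = 16.54/2.531 = 6.5350 /hr

Final: 6.5350 /hr


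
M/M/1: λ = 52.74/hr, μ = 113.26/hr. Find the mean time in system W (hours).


W = 1/(μ−λ) = 1/(113.26 − 52.74) = 1/60.52 = 0.01652 hr

Final: 0.01652 hr


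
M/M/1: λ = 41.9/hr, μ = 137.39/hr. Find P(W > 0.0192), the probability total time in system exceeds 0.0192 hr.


W ~ Exponential(μ−λ) for M/M/1.
μ − λ = 137.39 − 41.9 = 95.4900
P(W > t) = e^{−(μ−λ)t} = e^{−1.8334} = 0.159868

Final: 0.159868


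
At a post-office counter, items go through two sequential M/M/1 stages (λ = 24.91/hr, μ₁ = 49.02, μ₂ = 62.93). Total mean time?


Each node sees arrival rate λ = 24.91/hr (tandem ⇒ throughput preserved).
W₁ = 1/(μ₁−λ) = 1/(49.02−24.91) = 0.04148 hr
W₂ = 1/(μ₂−λ) = 1/(62.93−24.91) = 0.02630 hr
W_total = W₁ + W₂ = 0.04148 + 0.02630 = 0.06778 hr

Final: 0.06778 hr


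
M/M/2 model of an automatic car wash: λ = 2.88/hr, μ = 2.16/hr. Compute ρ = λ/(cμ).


ρ = λ/(cμ) = 2.88/(2·2.16) = 2.88/4.32 = 0.6667

Final: 0.6667


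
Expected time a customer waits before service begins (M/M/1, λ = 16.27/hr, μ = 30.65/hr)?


ρ = 16.27/30.65 = 0.5308
Wq = ρ/(μ−λ) = 0.5308/(30.65 − 16.27) = 0.5308/14.38 = 0.03691 hr

Final: 0.03691 hr


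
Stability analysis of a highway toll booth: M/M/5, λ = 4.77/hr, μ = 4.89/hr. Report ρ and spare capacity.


Total capacity cμ = 5·4.89 = 24.45/hr
ρ = λ/(cμ) = 4.77/24.45 = 0.1951
Stable ⇔ ρ < 1: YES
Spare capacity = cμ − λ = 24.45 − 4.77 = 19.68/hr

Final: ρ = 0.1951; stable; margin = 19.68/hr


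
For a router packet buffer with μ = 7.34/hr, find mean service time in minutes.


Mean service time = 1/μ = 1/7.34 hour = 0.13624 hour
In minutes: 0.13624 × 60 = 8.1744 min

Final: 8.1744 min


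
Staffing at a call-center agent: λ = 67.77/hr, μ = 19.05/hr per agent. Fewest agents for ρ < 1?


Stability requires cμ > λ ⇔ c > λ/μ.
λ/μ = 67.77/19.05 = 3.5575
Minimum integer c = ⌊3.5575⌋ + 1 = 4
Check: 4·19.05 = 76.20 > 67.77, while 3·19.05 = 57.15 ≤ 67.77

Final: 4 servers


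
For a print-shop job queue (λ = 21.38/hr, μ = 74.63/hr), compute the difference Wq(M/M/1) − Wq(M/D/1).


ρ = 21.38/74.63 = 0.2865
Wq(M/M/1) = ρ/(μ−λ) = 0.2865/53.25 = 0.005380 hr
Wq(M/D/1) = ρ/(2(μ−λ)) = 0.002690 hr
Savings = 0.005380 − 0.002690 = 0.002690 hr

Final: 0.002690 hr


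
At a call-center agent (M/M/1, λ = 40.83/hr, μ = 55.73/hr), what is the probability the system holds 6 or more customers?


ρ = 40.83/55.73 = 0.7326
P(N ≥ n) = ρ^n = 0.7326^6 = 0.154647

Final: 0.154647


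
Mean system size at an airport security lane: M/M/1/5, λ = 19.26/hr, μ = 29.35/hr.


ρ = 19.26/29.35 = 0.6562
L = ρ[1 − (K+1)ρ^K + Kρ^(K+1)] / [(1−ρ)(1−ρ^(K+1))]
Numerator: 0.6562·(1 − 6·0.121686 + 5·0.079853) = 0.439106
Denominator: (0.3438)·(0.920147) = 0.316330
L = 0.439106/0.316330 = 1.3881

Final: 1.3881


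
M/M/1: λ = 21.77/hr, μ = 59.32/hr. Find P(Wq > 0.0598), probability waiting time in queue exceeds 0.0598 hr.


ρ = 21.77/59.32 = 0.3670
P(Wq > t) = ρ·e^{−(μ−λ)t} = 0.3670·e^{−2.2455}
= 0.3670·0.105876 = 0.038856

Final: 0.038856


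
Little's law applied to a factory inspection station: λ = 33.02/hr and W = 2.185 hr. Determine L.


L = λW = 33.02·2.185 = 72.1487

Final: 72.1487


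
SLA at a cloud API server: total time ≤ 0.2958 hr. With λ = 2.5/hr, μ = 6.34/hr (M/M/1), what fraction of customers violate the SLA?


W ~ Exponential(μ−λ) for M/M/1.
μ − λ = 6.34 − 2.5 = 3.8400
P(W > t) = e^{−(μ−λ)t} = e^{−1.1359} = 0.321142

Final: 0.321142


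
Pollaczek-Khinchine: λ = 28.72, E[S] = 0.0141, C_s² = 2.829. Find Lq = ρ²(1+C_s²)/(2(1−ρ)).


ρ = λ·E[S] = 28.72·0.0141 = 0.4050
Lq = ρ²(1+C_s²)/(2(1−ρ)) = 0.1640·(1+2.829)/(2·0.5950)
= 0.1640·3.8290/1.1901 = 0.52761

Final: 0.52761


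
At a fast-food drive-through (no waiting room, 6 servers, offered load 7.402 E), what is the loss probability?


B(c,a) = (a^c/c!) / Σ_{k=0}^{c} a^k/k!
a^6/6! = 228.434654
Σ terms (k=0..6): 1.00000 + 7.40200 + 27.39480 + 67.59211 + 125.07920 + 185.16724 + 228.43465 = 642.070002
B = 228.434654/642.070002 = 0.355778

Final: 0.355778


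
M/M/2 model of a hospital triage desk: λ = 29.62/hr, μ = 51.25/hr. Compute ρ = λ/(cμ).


ρ = λ/(cμ) = 29.62/(2·51.25) = 29.62/102.50 = 0.2890

Final: 0.2890


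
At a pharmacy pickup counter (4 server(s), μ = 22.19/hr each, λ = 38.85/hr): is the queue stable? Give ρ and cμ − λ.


Total capacity cμ = 4·22.19 = 88.76/hr
ρ = λ/(cμ) = 38.85/88.76 = 0.4377
Stable ⇔ ρ < 1: YES
Spare capacity = cμ − λ = 88.76 − 38.85 = 49.91/hr

Final: ρ = 0.4377; stable; margin = 49.91/hr


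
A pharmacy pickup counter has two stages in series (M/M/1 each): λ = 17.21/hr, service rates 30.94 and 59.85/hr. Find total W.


Each node sees arrival rate λ = 17.21/hr (tandem ⇒ throughput preserved).
W₁ = 1/(μ₁−λ) = 1/(30.94−17.21) = 0.07283 hr
W₂ = 1/(μ₂−λ) = 1/(59.85−17.21) = 0.02345 hr
W_total = W₁ + W₂ = 0.07283 + 0.02345 = 0.09629 hr

Final: 0.09629 hr


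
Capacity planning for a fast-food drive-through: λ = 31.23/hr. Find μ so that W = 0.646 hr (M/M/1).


W = 1/(μ−λ) ⇒ μ − λ = 1/W = 1/0.646 = 1.5480
μ = λ + 1/W = 31.23 + 1.5480 = 32.7780 per hr

Final: 32.7780 /hr


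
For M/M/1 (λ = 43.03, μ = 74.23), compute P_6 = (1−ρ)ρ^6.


ρ = 43.03/74.23 = 0.5797
P_n = (1−ρ)·ρ^n = (1 − 0.5797)·0.5797^6 = 0.4203·0.037945 = 0.015949

Final: 0.015949


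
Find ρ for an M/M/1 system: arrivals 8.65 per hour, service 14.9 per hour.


ρ = λ/μ = 8.65/14.9 = 0.5805

Final: 0.5805


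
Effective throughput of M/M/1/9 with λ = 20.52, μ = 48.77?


ρ = 0.4208; P_K = (1−ρ)ρ^9/(1−ρ^10) = 0.0002394
λ_eff = λ(1 − P_K) = 20.52·(1 − 0.0002394) = 20.52·0.999761 = 20.5151 /hr

Final: 20.5151 /hr


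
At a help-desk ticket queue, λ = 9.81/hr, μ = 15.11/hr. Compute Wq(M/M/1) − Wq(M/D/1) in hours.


ρ = 9.81/15.11 = 0.6492
Wq(M/M/1) = ρ/(μ−λ) = 0.6492/5.30 = 0.12250 hr
Wq(M/D/1) = ρ/(2(μ−λ)) = 0.06125 hr
Savings = 0.12250 − 0.06125 = 0.06125 hr

Final: 0.06125 hr


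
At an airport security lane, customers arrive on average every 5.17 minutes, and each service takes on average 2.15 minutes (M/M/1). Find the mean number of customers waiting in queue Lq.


λ = 60/5.17 = 11.6054 /hr
μ = 60/2.15 = 27.9070 /hr
ρ = λ/μ = 11.6054/27.9070 = 0.4159
Lq = ρ²/(1−ρ) = 0.1729/0.5841 = 0.2961

Final: 0.2961


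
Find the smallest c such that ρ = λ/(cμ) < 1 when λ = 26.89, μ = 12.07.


Stability requires cμ > λ ⇔ c > λ/μ.
λ/μ = 26.89/12.07 = 2.2278
Minimum integer c = ⌊2.2278⌋ + 1 = 3
Check: 3·12.07 = 36.21 > 26.89, while 2·12.07 = 24.14 ≤ 26.89

Final: 3 servers


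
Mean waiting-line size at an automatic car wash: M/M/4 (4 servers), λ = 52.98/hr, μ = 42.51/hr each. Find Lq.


a = λ/μ = 1.2463; ρ = a/4 = 0.3116
P₀ = 0.286404
Lq = P₀·a^c·ρ / (c!·(1−ρ)²) = 0.286404·2.41259·0.3116/(24·0.47393)
= 0.01893

Final: 0.01893


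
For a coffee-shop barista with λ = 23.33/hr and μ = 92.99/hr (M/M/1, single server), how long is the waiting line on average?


ρ = 23.33/92.99 = 0.2509
Lq = ρ²/(1−ρ) = 0.06294/0.7491 = 0.08403

Final: 0.08403


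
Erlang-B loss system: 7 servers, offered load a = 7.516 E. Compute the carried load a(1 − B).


B(7,7.516) = 0.280158 (Erlang-B)
Carried load = a(1 − B) = 7.516·(1 − 0.280158) = 7.516·0.719842 = 5.4103 E

Final: 5.4103 Erlangs


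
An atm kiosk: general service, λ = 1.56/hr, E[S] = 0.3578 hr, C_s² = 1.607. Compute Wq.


ρ = λ·E[S] = 1.56·0.3578 = 0.5582
E[S²] = E[S]²(1+C_s²) = 0.3578²·(1+1.607) = 0.333750
Wq = λ·E[S²]/(2(1−ρ)) = 1.56·0.333750/(2·0.4418) = 0.58920 hr

Final: 0.58920 hr


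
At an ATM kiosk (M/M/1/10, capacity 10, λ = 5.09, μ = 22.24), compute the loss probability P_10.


ρ = λ/μ = 5.09/22.24 = 0.2289
P_K = (1−ρ)ρ^K/(1−ρ^(K+1)) = (0.7711·0.0000003943)/(1 − 0.00000009024)
= 0.0000003041/1.000000 = 0.0000003041

Final: 0.0000003041


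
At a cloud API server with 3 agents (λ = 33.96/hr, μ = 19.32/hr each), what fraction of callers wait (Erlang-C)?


a = λ/μ = 1.7578; ρ = a/3 = 0.5859
P₀ = 0.154116 (from M/M/c formula)
C(c,a) = [a^c/(c!(1−ρ))]·P₀ = [5.43102/(6·0.4141)]·0.154116
= 2.18599·0.154116 = 0.336896

Final: 0.336896


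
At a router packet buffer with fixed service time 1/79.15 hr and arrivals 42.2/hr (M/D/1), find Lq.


ρ = 42.2/79.15 = 0.5332
M/D/1: Lq = ρ²/(2(1−ρ)) = 0.2843/(2·0.4668) = 0.30446

Final: 0.30446


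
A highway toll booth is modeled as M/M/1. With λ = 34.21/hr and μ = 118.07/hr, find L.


ρ = λ/μ = 34.21/118.07 = 0.2897
L = ρ/(1−ρ) = 0.2897/(1 − 0.2897) = 0.2897/0.7103 = 0.4079

Final: 0.4079


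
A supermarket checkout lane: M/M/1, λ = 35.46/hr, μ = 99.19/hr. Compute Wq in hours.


ρ = 35.46/99.19 = 0.3575
Wq = ρ/(μ−λ) = 0.3575/(99.19 − 35.46) = 0.3575/63.73 = 0.005610 hr

Final: 0.005610 hr


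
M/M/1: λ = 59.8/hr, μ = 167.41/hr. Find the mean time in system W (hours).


W = 1/(μ−λ) = 1/(167.41 − 59.8) = 1/107.61 = 0.009293 hr

Final: 0.009293 hr


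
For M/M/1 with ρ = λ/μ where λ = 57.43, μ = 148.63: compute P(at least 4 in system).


ρ = 57.43/148.63 = 0.3864
P(N ≥ n) = ρ^n = 0.3864^4 = 0.022291

Final: 0.022291


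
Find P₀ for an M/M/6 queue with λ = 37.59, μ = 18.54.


a = λ/μ = 37.59/18.54 = 2.0275; ρ = a/c = 0.3379
Σ_{k=0}^{5} a^k/k! (terms k=0..5) = 1.00000 + 2.02751 + 2.05539 + 1.38911 + 0.70411 + 0.28552 = 7.46164
Tail: a^6/(6!(1−ρ)) = 69.46653/(720·0.6621) = 0.14572
P₀ = 1/(7.46164 + 0.14572) = 1/7.60736 = 0.131452

Final: 0.131452


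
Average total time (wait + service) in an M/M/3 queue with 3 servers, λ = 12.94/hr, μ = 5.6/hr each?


a = 2.3107; ρ = 0.7702; P₀ = 0.066979
Lq = P₀·a^c·ρ/(c!(1−ρ)²) = 2.00952
Wq = Lq/λ = 2.00952/12.94 = 0.15530 hr
W = Wq + 1/μ = 0.15530 + 0.17857 = 0.33387 hr

Final: 0.33387 hr


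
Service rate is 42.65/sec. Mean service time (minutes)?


Mean service time = 1/μ = 1/42.65 second = 0.02345 second
In minutes: 0.02345 × 0.0166667 = 0.0003908 min

Final: 0.0003908 min


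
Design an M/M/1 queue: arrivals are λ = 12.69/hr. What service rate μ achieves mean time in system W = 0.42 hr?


W = 1/(μ−λ) ⇒ μ − λ = 1/W = 1/0.42 = 2.3810
μ = λ + 1/W = 12.69 + 2.3810 = 15.0710 per hr

Final: 15.0710 /hr


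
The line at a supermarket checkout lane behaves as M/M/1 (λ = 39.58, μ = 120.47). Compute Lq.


ρ = 39.58/120.47 = 0.3285
Lq = ρ²/(1−ρ) = 0.1079/0.6715 = 0.1608

Final: 0.1608


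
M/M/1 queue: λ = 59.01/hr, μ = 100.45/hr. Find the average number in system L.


ρ = λ/μ = 59.01/100.45 = 0.5875
L = ρ/(1−ρ) = 0.5875/(1 − 0.5875) = 0.5875/0.4125 = 1.4240

Final: 1.4240


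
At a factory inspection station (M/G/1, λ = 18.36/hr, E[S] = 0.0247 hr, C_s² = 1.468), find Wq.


ρ = λ·E[S] = 18.36·0.0247 = 0.4535
E[S²] = E[S]²(1+C_s²) = 0.0247²·(1+1.468) = 0.001506
Wq = λ·E[S²]/(2(1−ρ)) = 18.36·0.001506/(2·0.5465) = 0.02529 hr

Final: 0.02529 hr


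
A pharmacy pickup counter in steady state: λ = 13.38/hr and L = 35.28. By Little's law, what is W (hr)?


W = L/λ = 35.28/13.38 = 2.6368 hr

Final: 2.6368 hr


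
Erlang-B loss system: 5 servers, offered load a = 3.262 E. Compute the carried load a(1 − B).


B(5,3.262) = 0.132877 (Erlang-B)
Carried load = a(1 − B) = 3.262·(1 − 0.132877) = 3.262·0.867123 = 2.8286 E

Final: 2.8286 Erlangs


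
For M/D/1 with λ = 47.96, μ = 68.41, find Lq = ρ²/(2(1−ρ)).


ρ = 47.96/68.41 = 0.7011
M/D/1: Lq = ρ²/(2(1−ρ)) = 0.4915/(2·0.2989) = 0.82208

Final: 0.82208


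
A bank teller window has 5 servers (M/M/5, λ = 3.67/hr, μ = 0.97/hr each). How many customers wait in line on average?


a = λ/μ = 3.7835; ρ = a/5 = 0.7567
P₀ = 0.017838
Lq = P₀·a^c·ρ / (c!·(1−ρ)²) = 0.017838·775.30333·0.7567/(120·0.05919)
= 1.47324

Final: 1.47324
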